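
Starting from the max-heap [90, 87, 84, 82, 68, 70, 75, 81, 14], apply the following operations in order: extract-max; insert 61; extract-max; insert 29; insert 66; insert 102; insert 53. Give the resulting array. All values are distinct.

[102, 84, 75, 81, 82, 70, 61, 14, 29, 66, 68, 53]

extract-max → returns 90:
  remove root 90; move last element 14 to root → [14, 87, 84, 82, 68, 70, 75, 81]
  14 vs larger child 87 at index 1, swap → [87, 14, 84, 82, 68, 70, 75, 81]
  14 vs larger child 82 at index 3, swap → [87, 82, 84, 14, 68, 70, 75, 81]
  14 vs only child 81 at index 7, swap → [87, 82, 84, 81, 68, 70, 75, 14]
insert 61:
  append 61 at index 8 → [87, 82, 84, 81, 68, 70, 75, 14, 61] (no swap needed)
extract-max → returns 87:
  remove root 87; move last element 61 to root → [61, 82, 84, 81, 68, 70, 75, 14]
  61 vs larger child 84 at index 2, swap → [84, 82, 61, 81, 68, 70, 75, 14]
  61 vs larger child 75 at index 6, swap → [84, 82, 75, 81, 68, 70, 61, 14]
insert 29:
  append 29 at index 8 → [84, 82, 75, 81, 68, 70, 61, 14, 29] (no swap needed)
insert 66:
  append 66 at index 9 → [84, 82, 75, 81, 68, 70, 61, 14, 29, 66] (no swap needed)
insert 102:
  append 102 at index 10 → [84, 82, 75, 81, 68, 70, 61, 14, 29, 66, 102]
  102 > parent 68 at index 4, swap → [84, 82, 75, 81, 102, 70, 61, 14, 29, 66, 68]
  102 > parent 82 at index 1, swap → [84, 102, 75, 81, 82, 70, 61, 14, 29, 66, 68]
  102 > parent 84 at index 0, swap → [102, 84, 75, 81, 82, 70, 61, 14, 29, 66, 68]
insert 53:
  append 53 at index 11 → [102, 84, 75, 81, 82, 70, 61, 14, 29, 66, 68, 53] (no swap needed)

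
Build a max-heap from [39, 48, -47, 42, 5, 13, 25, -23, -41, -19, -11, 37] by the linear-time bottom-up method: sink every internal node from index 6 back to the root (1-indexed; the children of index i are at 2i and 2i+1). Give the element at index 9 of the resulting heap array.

sift down from index 6:
  13 vs only child 37 at index 12, swap → [39, 48, -47, 42, 5, 37, 25, -23, -41, -19, -11, 13]
sift down from index 5: already satisfies heap property
sift down from index 4: already satisfies heap property
sift down from index 3:
  -47 vs larger child 37 at index 6, swap → [39, 48, 37, 42, 5, -47, 25, -23, -41, -19, -11, 13]
  -47 vs only child 13 at index 12, swap → [39, 48, 37, 42, 5, 13, 25, -23, -41, -19, -11, -47]
sift down from index 2: already satisfies heap property
sift down from index 1:
  39 vs larger child 48 at index 2, swap → [48, 39, 37, 42, 5, 13, 25, -23, -41, -19, -11, -47]
  39 vs larger child 42 at index 4, swap → [48, 42, 37, 39, 5, 13, 25, -23, -41, -19, -11, -47]
resulting array: [48, 42, 37, 39, 5, 13, 25, -23, -41, -19, -11, -47]

-41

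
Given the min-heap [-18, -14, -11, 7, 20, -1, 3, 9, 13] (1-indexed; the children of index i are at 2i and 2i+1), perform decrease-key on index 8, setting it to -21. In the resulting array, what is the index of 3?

set index 8 from 9 to -21 → [-18, -14, -11, 7, 20, -1, 3, -21, 13]
-21 < parent 7 at index 4, swap → [-18, -14, -11, -21, 20, -1, 3, 7, 13]
-21 < parent -14 at index 2, swap → [-18, -21, -11, -14, 20, -1, 3, 7, 13]
-21 < parent -18 at index 1, swap → [-21, -18, -11, -14, 20, -1, 3, 7, 13]
resulting array: [-21, -18, -11, -14, 20, -1, 3, 7, 13]

7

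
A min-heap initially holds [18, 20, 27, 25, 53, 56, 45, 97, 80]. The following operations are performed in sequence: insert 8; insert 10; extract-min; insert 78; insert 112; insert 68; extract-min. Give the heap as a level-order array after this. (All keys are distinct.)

[18, 20, 27, 25, 53, 56, 45, 97, 80, 68, 78, 112]

insert 8:
  append 8 at index 9 → [18, 20, 27, 25, 53, 56, 45, 97, 80, 8]
  8 < parent 53 at index 4, swap → [18, 20, 27, 25, 8, 56, 45, 97, 80, 53]
  8 < parent 20 at index 1, swap → [18, 8, 27, 25, 20, 56, 45, 97, 80, 53]
  8 < parent 18 at index 0, swap → [8, 18, 27, 25, 20, 56, 45, 97, 80, 53]
insert 10:
  append 10 at index 10 → [8, 18, 27, 25, 20, 56, 45, 97, 80, 53, 10]
  10 < parent 20 at index 4, swap → [8, 18, 27, 25, 10, 56, 45, 97, 80, 53, 20]
  10 < parent 18 at index 1, swap → [8, 10, 27, 25, 18, 56, 45, 97, 80, 53, 20]
extract-min → returns 8:
  remove root 8; move last element 20 to root → [20, 10, 27, 25, 18, 56, 45, 97, 80, 53]
  20 vs smaller child 10 at index 1, swap → [10, 20, 27, 25, 18, 56, 45, 97, 80, 53]
  20 vs smaller child 18 at index 4, swap → [10, 18, 27, 25, 20, 56, 45, 97, 80, 53]
insert 78:
  append 78 at index 10 → [10, 18, 27, 25, 20, 56, 45, 97, 80, 53, 78] (no swap needed)
insert 112:
  append 112 at index 11 → [10, 18, 27, 25, 20, 56, 45, 97, 80, 53, 78, 112] (no swap needed)
insert 68:
  append 68 at index 12 → [10, 18, 27, 25, 20, 56, 45, 97, 80, 53, 78, 112, 68] (no swap needed)
extract-min → returns 10:
  remove root 10; move last element 68 to root → [68, 18, 27, 25, 20, 56, 45, 97, 80, 53, 78, 112]
  68 vs smaller child 18 at index 1, swap → [18, 68, 27, 25, 20, 56, 45, 97, 80, 53, 78, 112]
  68 vs smaller child 20 at index 4, swap → [18, 20, 27, 25, 68, 56, 45, 97, 80, 53, 78, 112]
  68 vs smaller child 53 at index 9, swap → [18, 20, 27, 25, 53, 56, 45, 97, 80, 68, 78, 112]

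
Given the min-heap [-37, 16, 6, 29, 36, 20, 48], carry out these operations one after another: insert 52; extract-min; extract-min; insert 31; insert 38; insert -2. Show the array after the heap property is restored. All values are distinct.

insert 52:
  append 52 at index 7 → [-37, 16, 6, 29, 36, 20, 48, 52] (no swap needed)
extract-min → returns -37:
  remove root -37; move last element 52 to root → [52, 16, 6, 29, 36, 20, 48]
  52 vs smaller child 6 at index 2, swap → [6, 16, 52, 29, 36, 20, 48]
  52 vs smaller child 20 at index 5, swap → [6, 16, 20, 29, 36, 52, 48]
extract-min → returns 6:
  remove root 6; move last element 48 to root → [48, 16, 20, 29, 36, 52]
  48 vs smaller child 16 at index 1, swap → [16, 48, 20, 29, 36, 52]
  48 vs smaller child 29 at index 3, swap → [16, 29, 20, 48, 36, 52]
insert 31:
  append 31 at index 6 → [16, 29, 20, 48, 36, 52, 31] (no swap needed)
insert 38:
  append 38 at index 7 → [16, 29, 20, 48, 36, 52, 31, 38]
  38 < parent 48 at index 3, swap → [16, 29, 20, 38, 36, 52, 31, 48]
insert -2:
  append -2 at index 8 → [16, 29, 20, 38, 36, 52, 31, 48, -2]
  -2 < parent 38 at index 3, swap → [16, 29, 20, -2, 36, 52, 31, 48, 38]
  -2 < parent 29 at index 1, swap → [16, -2, 20, 29, 36, 52, 31, 48, 38]
  -2 < parent 16 at index 0, swap → [-2, 16, 20, 29, 36, 52, 31, 48, 38]

[-2, 16, 20, 29, 36, 52, 31, 48, 38]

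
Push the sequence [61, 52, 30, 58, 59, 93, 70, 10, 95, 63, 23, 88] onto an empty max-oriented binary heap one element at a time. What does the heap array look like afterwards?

Insert 61:
  append 61 at index 0 → [61] (no swap needed)
Insert 52:
  append 52 at index 1 → [61, 52] (no swap needed)
Insert 30:
  append 30 at index 2 → [61, 52, 30] (no swap needed)
Insert 58:
  append 58 at index 3 → [61, 52, 30, 58]
  58 > parent 52 at index 1, swap → [61, 58, 30, 52]
Insert 59:
  append 59 at index 4 → [61, 58, 30, 52, 59]
  59 > parent 58 at index 1, swap → [61, 59, 30, 52, 58]
Insert 93:
  append 93 at index 5 → [61, 59, 30, 52, 58, 93]
  93 > parent 30 at index 2, swap → [61, 59, 93, 52, 58, 30]
  93 > parent 61 at index 0, swap → [93, 59, 61, 52, 58, 30]
Insert 70:
  append 70 at index 6 → [93, 59, 61, 52, 58, 30, 70]
  70 > parent 61 at index 2, swap → [93, 59, 70, 52, 58, 30, 61]
Insert 10:
  append 10 at index 7 → [93, 59, 70, 52, 58, 30, 61, 10] (no swap needed)
Insert 95:
  append 95 at index 8 → [93, 59, 70, 52, 58, 30, 61, 10, 95]
  95 > parent 52 at index 3, swap → [93, 59, 70, 95, 58, 30, 61, 10, 52]
  95 > parent 59 at index 1, swap → [93, 95, 70, 59, 58, 30, 61, 10, 52]
  95 > parent 93 at index 0, swap → [95, 93, 70, 59, 58, 30, 61, 10, 52]
Insert 63:
  append 63 at index 9 → [95, 93, 70, 59, 58, 30, 61, 10, 52, 63]
  63 > parent 58 at index 4, swap → [95, 93, 70, 59, 63, 30, 61, 10, 52, 58]
Insert 23:
  append 23 at index 10 → [95, 93, 70, 59, 63, 30, 61, 10, 52, 58, 23] (no swap needed)
Insert 88:
  append 88 at index 11 → [95, 93, 70, 59, 63, 30, 61, 10, 52, 58, 23, 88]
  88 > parent 30 at index 5, swap → [95, 93, 70, 59, 63, 88, 61, 10, 52, 58, 23, 30]
  88 > parent 70 at index 2, swap → [95, 93, 88, 59, 63, 70, 61, 10, 52, 58, 23, 30]

[95, 93, 88, 59, 63, 70, 61, 10, 52, 58, 23, 30]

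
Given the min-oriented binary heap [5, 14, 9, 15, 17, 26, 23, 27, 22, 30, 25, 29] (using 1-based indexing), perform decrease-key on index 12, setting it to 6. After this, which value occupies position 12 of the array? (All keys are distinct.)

26

set index 12 from 29 to 6 → [5, 14, 9, 15, 17, 26, 23, 27, 22, 30, 25, 6]
6 < parent 26 at index 6, swap → [5, 14, 9, 15, 17, 6, 23, 27, 22, 30, 25, 26]
6 < parent 9 at index 3, swap → [5, 14, 6, 15, 17, 9, 23, 27, 22, 30, 25, 26]
resulting array: [5, 14, 6, 15, 17, 9, 23, 27, 22, 30, 25, 26]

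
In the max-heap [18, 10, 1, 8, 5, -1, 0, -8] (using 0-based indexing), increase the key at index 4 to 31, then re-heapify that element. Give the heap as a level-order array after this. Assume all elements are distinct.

set index 4 from 5 to 31 → [18, 10, 1, 8, 31, -1, 0, -8]
31 > parent 10 at index 1, swap → [18, 31, 1, 8, 10, -1, 0, -8]
31 > parent 18 at index 0, swap → [31, 18, 1, 8, 10, -1, 0, -8]

[31, 18, 1, 8, 10, -1, 0, -8]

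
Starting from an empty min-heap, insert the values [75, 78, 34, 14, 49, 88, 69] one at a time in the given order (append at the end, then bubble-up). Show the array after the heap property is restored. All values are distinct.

Insert 75:
  append 75 at index 0 → [75] (no swap needed)
Insert 78:
  append 78 at index 1 → [75, 78] (no swap needed)
Insert 34:
  append 34 at index 2 → [75, 78, 34]
  34 < parent 75 at index 0, swap → [34, 78, 75]
Insert 14:
  append 14 at index 3 → [34, 78, 75, 14]
  14 < parent 78 at index 1, swap → [34, 14, 75, 78]
  14 < parent 34 at index 0, swap → [14, 34, 75, 78]
Insert 49:
  append 49 at index 4 → [14, 34, 75, 78, 49] (no swap needed)
Insert 88:
  append 88 at index 5 → [14, 34, 75, 78, 49, 88] (no swap needed)
Insert 69:
  append 69 at index 6 → [14, 34, 75, 78, 49, 88, 69]
  69 < parent 75 at index 2, swap → [14, 34, 69, 78, 49, 88, 75]

[14, 34, 69, 78, 49, 88, 75]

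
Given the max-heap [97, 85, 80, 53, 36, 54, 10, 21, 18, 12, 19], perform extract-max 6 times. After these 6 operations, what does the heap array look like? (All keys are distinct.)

extract-max #1 returns 97:
  remove root 97; move last element 19 to root → [19, 85, 80, 53, 36, 54, 10, 21, 18, 12]
  19 vs larger child 85 at index 1, swap → [85, 19, 80, 53, 36, 54, 10, 21, 18, 12]
  19 vs larger child 53 at index 3, swap → [85, 53, 80, 19, 36, 54, 10, 21, 18, 12]
  19 vs larger child 21 at index 7, swap → [85, 53, 80, 21, 36, 54, 10, 19, 18, 12]
extract-max #2 returns 85:
  remove root 85; move last element 12 to root → [12, 53, 80, 21, 36, 54, 10, 19, 18]
  12 vs larger child 80 at index 2, swap → [80, 53, 12, 21, 36, 54, 10, 19, 18]
  12 vs larger child 54 at index 5, swap → [80, 53, 54, 21, 36, 12, 10, 19, 18]
extract-max #3 returns 80:
  remove root 80; move last element 18 to root → [18, 53, 54, 21, 36, 12, 10, 19]
  18 vs larger child 54 at index 2, swap → [54, 53, 18, 21, 36, 12, 10, 19]
extract-max #4 returns 54:
  remove root 54; move last element 19 to root → [19, 53, 18, 21, 36, 12, 10]
  19 vs larger child 53 at index 1, swap → [53, 19, 18, 21, 36, 12, 10]
  19 vs larger child 36 at index 4, swap → [53, 36, 18, 21, 19, 12, 10]
extract-max #5 returns 53:
  remove root 53; move last element 10 to root → [10, 36, 18, 21, 19, 12]
  10 vs larger child 36 at index 1, swap → [36, 10, 18, 21, 19, 12]
  10 vs larger child 21 at index 3, swap → [36, 21, 18, 10, 19, 12]
extract-max #6 returns 36:
  remove root 36; move last element 12 to root → [12, 21, 18, 10, 19]
  12 vs larger child 21 at index 1, swap → [21, 12, 18, 10, 19]
  12 vs larger child 19 at index 4, swap → [21, 19, 18, 10, 12]

[21, 19, 18, 10, 12]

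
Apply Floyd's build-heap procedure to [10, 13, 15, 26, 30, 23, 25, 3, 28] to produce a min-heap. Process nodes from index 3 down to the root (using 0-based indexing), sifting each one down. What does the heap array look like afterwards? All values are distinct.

[3, 10, 15, 13, 30, 23, 25, 26, 28]

sift down from index 3:
  26 vs smaller child 3 at index 7, swap → [10, 13, 15, 3, 30, 23, 25, 26, 28]
sift down from index 2: already satisfies heap property
sift down from index 1:
  13 vs smaller child 3 at index 3, swap → [10, 3, 15, 13, 30, 23, 25, 26, 28]
sift down from index 0:
  10 vs smaller child 3 at index 1, swap → [3, 10, 15, 13, 30, 23, 25, 26, 28]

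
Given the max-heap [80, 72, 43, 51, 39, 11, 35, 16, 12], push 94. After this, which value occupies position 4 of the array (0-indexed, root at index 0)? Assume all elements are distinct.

append 94 at index 9 → [80, 72, 43, 51, 39, 11, 35, 16, 12, 94]
94 > parent 39 at index 4, swap → [80, 72, 43, 51, 94, 11, 35, 16, 12, 39]
94 > parent 72 at index 1, swap → [80, 94, 43, 51, 72, 11, 35, 16, 12, 39]
94 > parent 80 at index 0, swap → [94, 80, 43, 51, 72, 11, 35, 16, 12, 39]
resulting array: [94, 80, 43, 51, 72, 11, 35, 16, 12, 39]

72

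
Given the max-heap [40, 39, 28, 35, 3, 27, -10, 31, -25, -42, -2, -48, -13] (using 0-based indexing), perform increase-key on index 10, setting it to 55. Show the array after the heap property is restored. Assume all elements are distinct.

set index 10 from -2 to 55 → [40, 39, 28, 35, 3, 27, -10, 31, -25, -42, 55, -48, -13]
55 > parent 3 at index 4, swap → [40, 39, 28, 35, 55, 27, -10, 31, -25, -42, 3, -48, -13]
55 > parent 39 at index 1, swap → [40, 55, 28, 35, 39, 27, -10, 31, -25, -42, 3, -48, -13]
55 > parent 40 at index 0, swap → [55, 40, 28, 35, 39, 27, -10, 31, -25, -42, 3, -48, -13]

[55, 40, 28, 35, 39, 27, -10, 31, -25, -42, 3, -48, -13]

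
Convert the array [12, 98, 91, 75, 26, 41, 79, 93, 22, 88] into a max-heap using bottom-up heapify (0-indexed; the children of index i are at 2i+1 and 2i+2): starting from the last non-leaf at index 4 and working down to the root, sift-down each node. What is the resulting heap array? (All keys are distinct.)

[98, 93, 91, 75, 88, 41, 79, 12, 22, 26]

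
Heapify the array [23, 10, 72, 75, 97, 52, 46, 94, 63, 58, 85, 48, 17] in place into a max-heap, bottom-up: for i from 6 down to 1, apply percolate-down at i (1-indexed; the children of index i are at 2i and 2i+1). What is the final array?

sift down from index 6: already satisfies heap property
sift down from index 5: already satisfies heap property
sift down from index 4:
  75 vs larger child 94 at index 8, swap → [23, 10, 72, 94, 97, 52, 46, 75, 63, 58, 85, 48, 17]
sift down from index 3: already satisfies heap property
sift down from index 2:
  10 vs larger child 97 at index 5, swap → [23, 97, 72, 94, 10, 52, 46, 75, 63, 58, 85, 48, 17]
  10 vs larger child 85 at index 11, swap → [23, 97, 72, 94, 85, 52, 46, 75, 63, 58, 10, 48, 17]
sift down from index 1:
  23 vs larger child 97 at index 2, swap → [97, 23, 72, 94, 85, 52, 46, 75, 63, 58, 10, 48, 17]
  23 vs larger child 94 at index 4, swap → [97, 94, 72, 23, 85, 52, 46, 75, 63, 58, 10, 48, 17]
  23 vs larger child 75 at index 8, swap → [97, 94, 72, 75, 85, 52, 46, 23, 63, 58, 10, 48, 17]

[97, 94, 72, 75, 85, 52, 46, 23, 63, 58, 10, 48, 17]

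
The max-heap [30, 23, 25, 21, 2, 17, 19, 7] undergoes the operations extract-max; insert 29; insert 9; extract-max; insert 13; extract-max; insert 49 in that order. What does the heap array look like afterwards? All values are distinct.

extract-max → returns 30:
  remove root 30; move last element 7 to root → [7, 23, 25, 21, 2, 17, 19]
  7 vs larger child 25 at index 2, swap → [25, 23, 7, 21, 2, 17, 19]
  7 vs larger child 19 at index 6, swap → [25, 23, 19, 21, 2, 17, 7]
insert 29:
  append 29 at index 7 → [25, 23, 19, 21, 2, 17, 7, 29]
  29 > parent 21 at index 3, swap → [25, 23, 19, 29, 2, 17, 7, 21]
  29 > parent 23 at index 1, swap → [25, 29, 19, 23, 2, 17, 7, 21]
  29 > parent 25 at index 0, swap → [29, 25, 19, 23, 2, 17, 7, 21]
insert 9:
  append 9 at index 8 → [29, 25, 19, 23, 2, 17, 7, 21, 9] (no swap needed)
extract-max → returns 29:
  remove root 29; move last element 9 to root → [9, 25, 19, 23, 2, 17, 7, 21]
  9 vs larger child 25 at index 1, swap → [25, 9, 19, 23, 2, 17, 7, 21]
  9 vs larger child 23 at index 3, swap → [25, 23, 19, 9, 2, 17, 7, 21]
  9 vs only child 21 at index 7, swap → [25, 23, 19, 21, 2, 17, 7, 9]
insert 13:
  append 13 at index 8 → [25, 23, 19, 21, 2, 17, 7, 9, 13] (no swap needed)
extract-max → returns 25:
  remove root 25; move last element 13 to root → [13, 23, 19, 21, 2, 17, 7, 9]
  13 vs larger child 23 at index 1, swap → [23, 13, 19, 21, 2, 17, 7, 9]
  13 vs larger child 21 at index 3, swap → [23, 21, 19, 13, 2, 17, 7, 9]
insert 49:
  append 49 at index 8 → [23, 21, 19, 13, 2, 17, 7, 9, 49]
  49 > parent 13 at index 3, swap → [23, 21, 19, 49, 2, 17, 7, 9, 13]
  49 > parent 21 at index 1, swap → [23, 49, 19, 21, 2, 17, 7, 9, 13]
  49 > parent 23 at index 0, swap → [49, 23, 19, 21, 2, 17, 7, 9, 13]

[49, 23, 19, 21, 2, 17, 7, 9, 13]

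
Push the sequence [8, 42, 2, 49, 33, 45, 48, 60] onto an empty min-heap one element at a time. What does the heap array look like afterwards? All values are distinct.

[2, 33, 8, 49, 42, 45, 48, 60]

Insert 8:
  append 8 at index 0 → [8] (no swap needed)
Insert 42:
  append 42 at index 1 → [8, 42] (no swap needed)
Insert 2:
  append 2 at index 2 → [8, 42, 2]
  2 < parent 8 at index 0, swap → [2, 42, 8]
Insert 49:
  append 49 at index 3 → [2, 42, 8, 49] (no swap needed)
Insert 33:
  append 33 at index 4 → [2, 42, 8, 49, 33]
  33 < parent 42 at index 1, swap → [2, 33, 8, 49, 42]
Insert 45:
  append 45 at index 5 → [2, 33, 8, 49, 42, 45] (no swap needed)
Insert 48:
  append 48 at index 6 → [2, 33, 8, 49, 42, 45, 48] (no swap needed)
Insert 60:
  append 60 at index 7 → [2, 33, 8, 49, 42, 45, 48, 60] (no swap needed)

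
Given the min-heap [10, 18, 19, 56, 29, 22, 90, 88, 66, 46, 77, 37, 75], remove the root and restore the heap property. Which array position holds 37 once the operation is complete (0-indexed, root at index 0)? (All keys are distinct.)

remove root 10; move last element 75 to root → [75, 18, 19, 56, 29, 22, 90, 88, 66, 46, 77, 37]
75 vs smaller child 18 at index 1, swap → [18, 75, 19, 56, 29, 22, 90, 88, 66, 46, 77, 37]
75 vs smaller child 29 at index 4, swap → [18, 29, 19, 56, 75, 22, 90, 88, 66, 46, 77, 37]
75 vs smaller child 46 at index 9, swap → [18, 29, 19, 56, 46, 22, 90, 88, 66, 75, 77, 37]
resulting array: [18, 29, 19, 56, 46, 22, 90, 88, 66, 75, 77, 37]

11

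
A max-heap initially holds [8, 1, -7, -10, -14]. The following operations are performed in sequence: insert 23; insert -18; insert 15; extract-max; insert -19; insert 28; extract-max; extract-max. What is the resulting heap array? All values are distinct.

insert 23:
  append 23 at index 5 → [8, 1, -7, -10, -14, 23]
  23 > parent -7 at index 2, swap → [8, 1, 23, -10, -14, -7]
  23 > parent 8 at index 0, swap → [23, 1, 8, -10, -14, -7]
insert -18:
  append -18 at index 6 → [23, 1, 8, -10, -14, -7, -18] (no swap needed)
insert 15:
  append 15 at index 7 → [23, 1, 8, -10, -14, -7, -18, 15]
  15 > parent -10 at index 3, swap → [23, 1, 8, 15, -14, -7, -18, -10]
  15 > parent 1 at index 1, swap → [23, 15, 8, 1, -14, -7, -18, -10]
extract-max → returns 23:
  remove root 23; move last element -10 to root → [-10, 15, 8, 1, -14, -7, -18]
  -10 vs larger child 15 at index 1, swap → [15, -10, 8, 1, -14, -7, -18]
  -10 vs larger child 1 at index 3, swap → [15, 1, 8, -10, -14, -7, -18]
insert -19:
  append -19 at index 7 → [15, 1, 8, -10, -14, -7, -18, -19] (no swap needed)
insert 28:
  append 28 at index 8 → [15, 1, 8, -10, -14, -7, -18, -19, 28]
  28 > parent -10 at index 3, swap → [15, 1, 8, 28, -14, -7, -18, -19, -10]
  28 > parent 1 at index 1, swap → [15, 28, 8, 1, -14, -7, -18, -19, -10]
  28 > parent 15 at index 0, swap → [28, 15, 8, 1, -14, -7, -18, -19, -10]
extract-max → returns 28:
  remove root 28; move last element -10 to root → [-10, 15, 8, 1, -14, -7, -18, -19]
  -10 vs larger child 15 at index 1, swap → [15, -10, 8, 1, -14, -7, -18, -19]
  -10 vs larger child 1 at index 3, swap → [15, 1, 8, -10, -14, -7, -18, -19]
extract-max → returns 15:
  remove root 15; move last element -19 to root → [-19, 1, 8, -10, -14, -7, -18]
  -19 vs larger child 8 at index 2, swap → [8, 1, -19, -10, -14, -7, -18]
  -19 vs larger child -7 at index 5, swap → [8, 1, -7, -10, -14, -19, -18]

[8, 1, -7, -10, -14, -19, -18]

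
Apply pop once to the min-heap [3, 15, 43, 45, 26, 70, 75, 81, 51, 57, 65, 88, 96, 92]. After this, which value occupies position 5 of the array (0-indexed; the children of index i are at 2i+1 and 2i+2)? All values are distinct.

remove root 3; move last element 92 to root → [92, 15, 43, 45, 26, 70, 75, 81, 51, 57, 65, 88, 96]
92 vs smaller child 15 at index 1, swap → [15, 92, 43, 45, 26, 70, 75, 81, 51, 57, 65, 88, 96]
92 vs smaller child 26 at index 4, swap → [15, 26, 43, 45, 92, 70, 75, 81, 51, 57, 65, 88, 96]
92 vs smaller child 57 at index 9, swap → [15, 26, 43, 45, 57, 70, 75, 81, 51, 92, 65, 88, 96]
resulting array: [15, 26, 43, 45, 57, 70, 75, 81, 51, 92, 65, 88, 96]

70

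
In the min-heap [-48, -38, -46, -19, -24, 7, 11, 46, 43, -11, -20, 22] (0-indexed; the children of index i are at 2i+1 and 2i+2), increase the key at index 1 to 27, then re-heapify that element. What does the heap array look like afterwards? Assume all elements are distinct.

[-48, -24, -46, -19, -20, 7, 11, 46, 43, -11, 27, 22]

set index 1 from -38 to 27 → [-48, 27, -46, -19, -24, 7, 11, 46, 43, -11, -20, 22]
27 vs smaller child -24 at index 4, swap → [-48, -24, -46, -19, 27, 7, 11, 46, 43, -11, -20, 22]
27 vs smaller child -20 at index 10, swap → [-48, -24, -46, -19, -20, 7, 11, 46, 43, -11, 27, 22]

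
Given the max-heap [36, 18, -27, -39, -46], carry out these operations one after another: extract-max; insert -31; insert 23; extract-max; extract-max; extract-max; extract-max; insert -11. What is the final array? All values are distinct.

extract-max → returns 36:
  remove root 36; move last element -46 to root → [-46, 18, -27, -39]
  -46 vs larger child 18 at index 1, swap → [18, -46, -27, -39]
  -46 vs only child -39 at index 3, swap → [18, -39, -27, -46]
insert -31:
  append -31 at index 4 → [18, -39, -27, -46, -31]
  -31 > parent -39 at index 1, swap → [18, -31, -27, -46, -39]
insert 23:
  append 23 at index 5 → [18, -31, -27, -46, -39, 23]
  23 > parent -27 at index 2, swap → [18, -31, 23, -46, -39, -27]
  23 > parent 18 at index 0, swap → [23, -31, 18, -46, -39, -27]
extract-max → returns 23:
  remove root 23; move last element -27 to root → [-27, -31, 18, -46, -39]
  -27 vs larger child 18 at index 2, swap → [18, -31, -27, -46, -39]
extract-max → returns 18:
  remove root 18; move last element -39 to root → [-39, -31, -27, -46]
  -39 vs larger child -27 at index 2, swap → [-27, -31, -39, -46]
extract-max → returns -27:
  remove root -27; move last element -46 to root → [-46, -31, -39]
  -46 vs larger child -31 at index 1, swap → [-31, -46, -39]
extract-max → returns -31:
  remove root -31; move last element -39 to root → [-39, -46] (no swap needed)
insert -11:
  append -11 at index 2 → [-39, -46, -11]
  -11 > parent -39 at index 0, swap → [-11, -46, -39]

[-11, -46, -39]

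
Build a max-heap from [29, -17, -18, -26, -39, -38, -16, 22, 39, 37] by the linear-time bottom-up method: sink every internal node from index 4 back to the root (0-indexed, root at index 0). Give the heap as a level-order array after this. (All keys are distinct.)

[39, 37, -16, 22, 29, -38, -18, -17, -26, -39]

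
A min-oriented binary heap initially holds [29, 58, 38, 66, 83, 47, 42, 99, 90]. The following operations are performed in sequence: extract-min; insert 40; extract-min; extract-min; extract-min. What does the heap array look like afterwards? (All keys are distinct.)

extract-min → returns 29:
  remove root 29; move last element 90 to root → [90, 58, 38, 66, 83, 47, 42, 99]
  90 vs smaller child 38 at index 2, swap → [38, 58, 90, 66, 83, 47, 42, 99]
  90 vs smaller child 42 at index 6, swap → [38, 58, 42, 66, 83, 47, 90, 99]
insert 40:
  append 40 at index 8 → [38, 58, 42, 66, 83, 47, 90, 99, 40]
  40 < parent 66 at index 3, swap → [38, 58, 42, 40, 83, 47, 90, 99, 66]
  40 < parent 58 at index 1, swap → [38, 40, 42, 58, 83, 47, 90, 99, 66]
extract-min → returns 38:
  remove root 38; move last element 66 to root → [66, 40, 42, 58, 83, 47, 90, 99]
  66 vs smaller child 40 at index 1, swap → [40, 66, 42, 58, 83, 47, 90, 99]
  66 vs smaller child 58 at index 3, swap → [40, 58, 42, 66, 83, 47, 90, 99]
extract-min → returns 40:
  remove root 40; move last element 99 to root → [99, 58, 42, 66, 83, 47, 90]
  99 vs smaller child 42 at index 2, swap → [42, 58, 99, 66, 83, 47, 90]
  99 vs smaller child 47 at index 5, swap → [42, 58, 47, 66, 83, 99, 90]
extract-min → returns 42:
  remove root 42; move last element 90 to root → [90, 58, 47, 66, 83, 99]
  90 vs smaller child 47 at index 2, swap → [47, 58, 90, 66, 83, 99]

[47, 58, 90, 66, 83, 99]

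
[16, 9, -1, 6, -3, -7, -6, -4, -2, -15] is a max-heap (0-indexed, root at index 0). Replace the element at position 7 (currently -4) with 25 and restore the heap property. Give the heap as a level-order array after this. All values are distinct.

set index 7 from -4 to 25 → [16, 9, -1, 6, -3, -7, -6, 25, -2, -15]
25 > parent 6 at index 3, swap → [16, 9, -1, 25, -3, -7, -6, 6, -2, -15]
25 > parent 9 at index 1, swap → [16, 25, -1, 9, -3, -7, -6, 6, -2, -15]
25 > parent 16 at index 0, swap → [25, 16, -1, 9, -3, -7, -6, 6, -2, -15]

[25, 16, -1, 9, -3, -7, -6, 6, -2, -15]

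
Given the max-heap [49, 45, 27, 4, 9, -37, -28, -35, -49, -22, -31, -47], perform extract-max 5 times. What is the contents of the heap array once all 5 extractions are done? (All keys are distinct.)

[-22, -35, -28, -47, -49, -37, -31]

extract-max #1 returns 49:
  remove root 49; move last element -47 to root → [-47, 45, 27, 4, 9, -37, -28, -35, -49, -22, -31]
  -47 vs larger child 45 at index 1, swap → [45, -47, 27, 4, 9, -37, -28, -35, -49, -22, -31]
  -47 vs larger child 9 at index 4, swap → [45, 9, 27, 4, -47, -37, -28, -35, -49, -22, -31]
  -47 vs larger child -22 at index 9, swap → [45, 9, 27, 4, -22, -37, -28, -35, -49, -47, -31]
extract-max #2 returns 45:
  remove root 45; move last element -31 to root → [-31, 9, 27, 4, -22, -37, -28, -35, -49, -47]
  -31 vs larger child 27 at index 2, swap → [27, 9, -31, 4, -22, -37, -28, -35, -49, -47]
  -31 vs larger child -28 at index 6, swap → [27, 9, -28, 4, -22, -37, -31, -35, -49, -47]
extract-max #3 returns 27:
  remove root 27; move last element -47 to root → [-47, 9, -28, 4, -22, -37, -31, -35, -49]
  -47 vs larger child 9 at index 1, swap → [9, -47, -28, 4, -22, -37, -31, -35, -49]
  -47 vs larger child 4 at index 3, swap → [9, 4, -28, -47, -22, -37, -31, -35, -49]
  -47 vs larger child -35 at index 7, swap → [9, 4, -28, -35, -22, -37, -31, -47, -49]
extract-max #4 returns 9:
  remove root 9; move last element -49 to root → [-49, 4, -28, -35, -22, -37, -31, -47]
  -49 vs larger child 4 at index 1, swap → [4, -49, -28, -35, -22, -37, -31, -47]
  -49 vs larger child -22 at index 4, swap → [4, -22, -28, -35, -49, -37, -31, -47]
extract-max #5 returns 4:
  remove root 4; move last element -47 to root → [-47, -22, -28, -35, -49, -37, -31]
  -47 vs larger child -22 at index 1, swap → [-22, -47, -28, -35, -49, -37, -31]
  -47 vs larger child -35 at index 3, swap → [-22, -35, -28, -47, -49, -37, -31]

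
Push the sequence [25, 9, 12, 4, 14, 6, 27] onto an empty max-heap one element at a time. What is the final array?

[27, 14, 25, 4, 9, 6, 12]

Insert 25:
  append 25 at index 0 → [25] (no swap needed)
Insert 9:
  append 9 at index 1 → [25, 9] (no swap needed)
Insert 12:
  append 12 at index 2 → [25, 9, 12] (no swap needed)
Insert 4:
  append 4 at index 3 → [25, 9, 12, 4] (no swap needed)
Insert 14:
  append 14 at index 4 → [25, 9, 12, 4, 14]
  14 > parent 9 at index 1, swap → [25, 14, 12, 4, 9]
Insert 6:
  append 6 at index 5 → [25, 14, 12, 4, 9, 6] (no swap needed)
Insert 27:
  append 27 at index 6 → [25, 14, 12, 4, 9, 6, 27]
  27 > parent 12 at index 2, swap → [25, 14, 27, 4, 9, 6, 12]
  27 > parent 25 at index 0, swap → [27, 14, 25, 4, 9, 6, 12]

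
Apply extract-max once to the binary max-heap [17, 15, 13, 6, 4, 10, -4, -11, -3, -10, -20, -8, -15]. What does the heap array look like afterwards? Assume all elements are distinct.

[15, 6, 13, -3, 4, 10, -4, -11, -15, -10, -20, -8]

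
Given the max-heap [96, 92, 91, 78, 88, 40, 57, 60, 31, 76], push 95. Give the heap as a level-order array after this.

append 95 at index 10 → [96, 92, 91, 78, 88, 40, 57, 60, 31, 76, 95]
95 > parent 88 at index 4, swap → [96, 92, 91, 78, 95, 40, 57, 60, 31, 76, 88]
95 > parent 92 at index 1, swap → [96, 95, 91, 78, 92, 40, 57, 60, 31, 76, 88]

[96, 95, 91, 78, 92, 40, 57, 60, 31, 76, 88]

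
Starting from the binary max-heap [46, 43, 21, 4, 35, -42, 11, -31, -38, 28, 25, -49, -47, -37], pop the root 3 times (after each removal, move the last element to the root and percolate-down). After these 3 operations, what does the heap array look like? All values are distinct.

[28, 25, 21, 4, -37, -42, 11, -31, -38, -49, -47]

extract-max #1 returns 46:
  remove root 46; move last element -37 to root → [-37, 43, 21, 4, 35, -42, 11, -31, -38, 28, 25, -49, -47]
  -37 vs larger child 43 at index 1, swap → [43, -37, 21, 4, 35, -42, 11, -31, -38, 28, 25, -49, -47]
  -37 vs larger child 35 at index 4, swap → [43, 35, 21, 4, -37, -42, 11, -31, -38, 28, 25, -49, -47]
  -37 vs larger child 28 at index 9, swap → [43, 35, 21, 4, 28, -42, 11, -31, -38, -37, 25, -49, -47]
extract-max #2 returns 43:
  remove root 43; move last element -47 to root → [-47, 35, 21, 4, 28, -42, 11, -31, -38, -37, 25, -49]
  -47 vs larger child 35 at index 1, swap → [35, -47, 21, 4, 28, -42, 11, -31, -38, -37, 25, -49]
  -47 vs larger child 28 at index 4, swap → [35, 28, 21, 4, -47, -42, 11, -31, -38, -37, 25, -49]
  -47 vs larger child 25 at index 10, swap → [35, 28, 21, 4, 25, -42, 11, -31, -38, -37, -47, -49]
extract-max #3 returns 35:
  remove root 35; move last element -49 to root → [-49, 28, 21, 4, 25, -42, 11, -31, -38, -37, -47]
  -49 vs larger child 28 at index 1, swap → [28, -49, 21, 4, 25, -42, 11, -31, -38, -37, -47]
  -49 vs larger child 25 at index 4, swap → [28, 25, 21, 4, -49, -42, 11, -31, -38, -37, -47]
  -49 vs larger child -37 at index 9, swap → [28, 25, 21, 4, -37, -42, 11, -31, -38, -49, -47]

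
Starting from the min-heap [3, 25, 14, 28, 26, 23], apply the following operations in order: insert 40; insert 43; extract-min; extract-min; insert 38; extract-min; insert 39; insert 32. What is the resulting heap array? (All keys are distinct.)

[25, 26, 38, 28, 40, 43, 39, 32]

insert 40:
  append 40 at index 6 → [3, 25, 14, 28, 26, 23, 40] (no swap needed)
insert 43:
  append 43 at index 7 → [3, 25, 14, 28, 26, 23, 40, 43] (no swap needed)
extract-min → returns 3:
  remove root 3; move last element 43 to root → [43, 25, 14, 28, 26, 23, 40]
  43 vs smaller child 14 at index 2, swap → [14, 25, 43, 28, 26, 23, 40]
  43 vs smaller child 23 at index 5, swap → [14, 25, 23, 28, 26, 43, 40]
extract-min → returns 14:
  remove root 14; move last element 40 to root → [40, 25, 23, 28, 26, 43]
  40 vs smaller child 23 at index 2, swap → [23, 25, 40, 28, 26, 43]
insert 38:
  append 38 at index 6 → [23, 25, 40, 28, 26, 43, 38]
  38 < parent 40 at index 2, swap → [23, 25, 38, 28, 26, 43, 40]
extract-min → returns 23:
  remove root 23; move last element 40 to root → [40, 25, 38, 28, 26, 43]
  40 vs smaller child 25 at index 1, swap → [25, 40, 38, 28, 26, 43]
  40 vs smaller child 26 at index 4, swap → [25, 26, 38, 28, 40, 43]
insert 39:
  append 39 at index 6 → [25, 26, 38, 28, 40, 43, 39] (no swap needed)
insert 32:
  append 32 at index 7 → [25, 26, 38, 28, 40, 43, 39, 32] (no swap needed)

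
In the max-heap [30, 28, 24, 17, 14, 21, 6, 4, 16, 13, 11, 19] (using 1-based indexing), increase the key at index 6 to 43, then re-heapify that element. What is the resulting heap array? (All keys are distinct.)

[43, 28, 30, 17, 14, 24, 6, 4, 16, 13, 11, 19]

set index 6 from 21 to 43 → [30, 28, 24, 17, 14, 43, 6, 4, 16, 13, 11, 19]
43 > parent 24 at index 3, swap → [30, 28, 43, 17, 14, 24, 6, 4, 16, 13, 11, 19]
43 > parent 30 at index 1, swap → [43, 28, 30, 17, 14, 24, 6, 4, 16, 13, 11, 19]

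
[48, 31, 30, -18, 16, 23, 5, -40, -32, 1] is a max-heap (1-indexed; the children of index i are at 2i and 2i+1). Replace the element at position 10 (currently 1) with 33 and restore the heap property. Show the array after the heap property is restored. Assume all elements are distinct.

set index 10 from 1 to 33 → [48, 31, 30, -18, 16, 23, 5, -40, -32, 33]
33 > parent 16 at index 5, swap → [48, 31, 30, -18, 33, 23, 5, -40, -32, 16]
33 > parent 31 at index 2, swap → [48, 33, 30, -18, 31, 23, 5, -40, -32, 16]

[48, 33, 30, -18, 31, 23, 5, -40, -32, 16]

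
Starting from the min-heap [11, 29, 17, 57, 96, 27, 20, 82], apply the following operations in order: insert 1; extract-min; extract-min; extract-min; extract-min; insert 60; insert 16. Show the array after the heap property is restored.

insert 1:
  append 1 at index 8 → [11, 29, 17, 57, 96, 27, 20, 82, 1]
  1 < parent 57 at index 3, swap → [11, 29, 17, 1, 96, 27, 20, 82, 57]
  1 < parent 29 at index 1, swap → [11, 1, 17, 29, 96, 27, 20, 82, 57]
  1 < parent 11 at index 0, swap → [1, 11, 17, 29, 96, 27, 20, 82, 57]
extract-min → returns 1:
  remove root 1; move last element 57 to root → [57, 11, 17, 29, 96, 27, 20, 82]
  57 vs smaller child 11 at index 1, swap → [11, 57, 17, 29, 96, 27, 20, 82]
  57 vs smaller child 29 at index 3, swap → [11, 29, 17, 57, 96, 27, 20, 82]
extract-min → returns 11:
  remove root 11; move last element 82 to root → [82, 29, 17, 57, 96, 27, 20]
  82 vs smaller child 17 at index 2, swap → [17, 29, 82, 57, 96, 27, 20]
  82 vs smaller child 20 at index 6, swap → [17, 29, 20, 57, 96, 27, 82]
extract-min → returns 17:
  remove root 17; move last element 82 to root → [82, 29, 20, 57, 96, 27]
  82 vs smaller child 20 at index 2, swap → [20, 29, 82, 57, 96, 27]
  82 vs only child 27 at index 5, swap → [20, 29, 27, 57, 96, 82]
extract-min → returns 20:
  remove root 20; move last element 82 to root → [82, 29, 27, 57, 96]
  82 vs smaller child 27 at index 2, swap → [27, 29, 82, 57, 96]
insert 60:
  append 60 at index 5 → [27, 29, 82, 57, 96, 60]
  60 < parent 82 at index 2, swap → [27, 29, 60, 57, 96, 82]
insert 16:
  append 16 at index 6 → [27, 29, 60, 57, 96, 82, 16]
  16 < parent 60 at index 2, swap → [27, 29, 16, 57, 96, 82, 60]
  16 < parent 27 at index 0, swap → [16, 29, 27, 57, 96, 82, 60]

[16, 29, 27, 57, 96, 82, 60]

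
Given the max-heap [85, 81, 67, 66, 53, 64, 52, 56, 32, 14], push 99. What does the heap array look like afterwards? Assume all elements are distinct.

[99, 85, 67, 66, 81, 64, 52, 56, 32, 14, 53]

append 99 at index 10 → [85, 81, 67, 66, 53, 64, 52, 56, 32, 14, 99]
99 > parent 53 at index 4, swap → [85, 81, 67, 66, 99, 64, 52, 56, 32, 14, 53]
99 > parent 81 at index 1, swap → [85, 99, 67, 66, 81, 64, 52, 56, 32, 14, 53]
99 > parent 85 at index 0, swap → [99, 85, 67, 66, 81, 64, 52, 56, 32, 14, 53]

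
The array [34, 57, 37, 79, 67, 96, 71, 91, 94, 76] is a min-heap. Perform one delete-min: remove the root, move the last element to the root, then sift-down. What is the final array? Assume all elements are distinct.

[37, 57, 71, 79, 67, 96, 76, 91, 94]

remove root 34; move last element 76 to root → [76, 57, 37, 79, 67, 96, 71, 91, 94]
76 vs smaller child 37 at index 2, swap → [37, 57, 76, 79, 67, 96, 71, 91, 94]
76 vs smaller child 71 at index 6, swap → [37, 57, 71, 79, 67, 96, 76, 91, 94]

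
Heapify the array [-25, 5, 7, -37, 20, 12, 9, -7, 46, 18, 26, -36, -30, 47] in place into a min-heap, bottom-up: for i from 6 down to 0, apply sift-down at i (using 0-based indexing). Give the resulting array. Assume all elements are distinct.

[-37, -25, -36, -7, 18, -30, 9, 5, 46, 20, 26, 12, 7, 47]

sift down from index 6: already satisfies heap property
sift down from index 5:
  12 vs smaller child -36 at index 11, swap → [-25, 5, 7, -37, 20, -36, 9, -7, 46, 18, 26, 12, -30, 47]
sift down from index 4:
  20 vs smaller child 18 at index 9, swap → [-25, 5, 7, -37, 18, -36, 9, -7, 46, 20, 26, 12, -30, 47]
sift down from index 3: already satisfies heap property
sift down from index 2:
  7 vs smaller child -36 at index 5, swap → [-25, 5, -36, -37, 18, 7, 9, -7, 46, 20, 26, 12, -30, 47]
  7 vs smaller child -30 at index 12, swap → [-25, 5, -36, -37, 18, -30, 9, -7, 46, 20, 26, 12, 7, 47]
sift down from index 1:
  5 vs smaller child -37 at index 3, swap → [-25, -37, -36, 5, 18, -30, 9, -7, 46, 20, 26, 12, 7, 47]
  5 vs smaller child -7 at index 7, swap → [-25, -37, -36, -7, 18, -30, 9, 5, 46, 20, 26, 12, 7, 47]
sift down from index 0:
  -25 vs smaller child -37 at index 1, swap → [-37, -25, -36, -7, 18, -30, 9, 5, 46, 20, 26, 12, 7, 47]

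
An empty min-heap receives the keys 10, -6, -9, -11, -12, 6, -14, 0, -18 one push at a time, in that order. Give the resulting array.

Insert 10:
  append 10 at index 0 → [10] (no swap needed)
Insert -6:
  append -6 at index 1 → [10, -6]
  -6 < parent 10 at index 0, swap → [-6, 10]
Insert -9:
  append -9 at index 2 → [-6, 10, -9]
  -9 < parent -6 at index 0, swap → [-9, 10, -6]
Insert -11:
  append -11 at index 3 → [-9, 10, -6, -11]
  -11 < parent 10 at index 1, swap → [-9, -11, -6, 10]
  -11 < parent -9 at index 0, swap → [-11, -9, -6, 10]
Insert -12:
  append -12 at index 4 → [-11, -9, -6, 10, -12]
  -12 < parent -9 at index 1, swap → [-11, -12, -6, 10, -9]
  -12 < parent -11 at index 0, swap → [-12, -11, -6, 10, -9]
Insert 6:
  append 6 at index 5 → [-12, -11, -6, 10, -9, 6] (no swap needed)
Insert -14:
  append -14 at index 6 → [-12, -11, -6, 10, -9, 6, -14]
  -14 < parent -6 at index 2, swap → [-12, -11, -14, 10, -9, 6, -6]
  -14 < parent -12 at index 0, swap → [-14, -11, -12, 10, -9, 6, -6]
Insert 0:
  append 0 at index 7 → [-14, -11, -12, 10, -9, 6, -6, 0]
  0 < parent 10 at index 3, swap → [-14, -11, -12, 0, -9, 6, -6, 10]
Insert -18:
  append -18 at index 8 → [-14, -11, -12, 0, -9, 6, -6, 10, -18]
  -18 < parent 0 at index 3, swap → [-14, -11, -12, -18, -9, 6, -6, 10, 0]
  -18 < parent -11 at index 1, swap → [-14, -18, -12, -11, -9, 6, -6, 10, 0]
  -18 < parent -14 at index 0, swap → [-18, -14, -12, -11, -9, 6, -6, 10, 0]

[-18, -14, -12, -11, -9, 6, -6, 10, 0]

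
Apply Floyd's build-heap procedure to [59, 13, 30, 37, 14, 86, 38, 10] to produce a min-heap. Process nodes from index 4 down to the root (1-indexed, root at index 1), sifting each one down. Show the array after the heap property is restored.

sift down from index 4:
  37 vs only child 10 at index 8, swap → [59, 13, 30, 10, 14, 86, 38, 37]
sift down from index 3: already satisfies heap property
sift down from index 2:
  13 vs smaller child 10 at index 4, swap → [59, 10, 30, 13, 14, 86, 38, 37]
sift down from index 1:
  59 vs smaller child 10 at index 2, swap → [10, 59, 30, 13, 14, 86, 38, 37]
  59 vs smaller child 13 at index 4, swap → [10, 13, 30, 59, 14, 86, 38, 37]
  59 vs only child 37 at index 8, swap → [10, 13, 30, 37, 14, 86, 38, 59]

[10, 13, 30, 37, 14, 86, 38, 59]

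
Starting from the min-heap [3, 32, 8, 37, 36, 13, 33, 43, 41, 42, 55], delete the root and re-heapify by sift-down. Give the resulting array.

[8, 32, 13, 37, 36, 55, 33, 43, 41, 42]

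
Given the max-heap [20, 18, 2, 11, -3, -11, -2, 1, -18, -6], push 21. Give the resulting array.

append 21 at index 10 → [20, 18, 2, 11, -3, -11, -2, 1, -18, -6, 21]
21 > parent -3 at index 4, swap → [20, 18, 2, 11, 21, -11, -2, 1, -18, -6, -3]
21 > parent 18 at index 1, swap → [20, 21, 2, 11, 18, -11, -2, 1, -18, -6, -3]
21 > parent 20 at index 0, swap → [21, 20, 2, 11, 18, -11, -2, 1, -18, -6, -3]

[21, 20, 2, 11, 18, -11, -2, 1, -18, -6, -3]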